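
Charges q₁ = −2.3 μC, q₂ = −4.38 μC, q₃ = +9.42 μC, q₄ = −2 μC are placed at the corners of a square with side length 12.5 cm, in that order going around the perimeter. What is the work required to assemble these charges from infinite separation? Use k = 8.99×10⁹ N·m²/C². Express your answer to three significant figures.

The assembly work is the sum of pairwise potential energies, U = Σ_{i<j} kqᵢqⱼ/rᵢⱼ.
The four side pairs have separation 0.125 m and the two diagonal pairs 0.177 m.
Summing all 6 pair terms gives U = -3.92 J.

-3.92 J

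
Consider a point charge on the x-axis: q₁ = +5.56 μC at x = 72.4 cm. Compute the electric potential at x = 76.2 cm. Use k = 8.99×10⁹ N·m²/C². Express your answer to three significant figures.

1.32×10⁶ V

The total potential is the scalar sum of each charge's contribution, V = Σ kqᵢ/rᵢ.
V = k[(5.56×10⁻⁶)/(0.0380)] = 1.32×10⁶ V.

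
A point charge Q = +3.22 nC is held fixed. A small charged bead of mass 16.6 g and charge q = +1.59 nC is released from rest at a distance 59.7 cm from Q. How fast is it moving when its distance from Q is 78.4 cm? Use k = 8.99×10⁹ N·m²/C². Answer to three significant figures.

Only the electrostatic force acts, so mechanical energy is conserved: ½mv² = U₁ − U₂ = kQq(1/r₁ − 1/r₂).
U₁ − U₂ = (8.99×10⁹ N·m²/C²)(3.22×10⁻⁹ C)(1.59×10⁻⁹ C)(1/0.597 − 1/0.784) = 1.84×10⁻⁸ J.
v = √(2·1.84×10⁻⁸/0.0166) = 1.49×10⁻³ m/s.

1.49×10⁻³ m/s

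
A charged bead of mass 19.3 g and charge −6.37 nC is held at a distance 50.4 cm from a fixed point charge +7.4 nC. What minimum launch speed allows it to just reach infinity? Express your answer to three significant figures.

9.33×10⁻³ m/s

To just escape, total mechanical energy must reach zero at infinity: ½mv²_min + U = 0, so ½mv²_min = −U = |kQq|/r.
|U| = |kQq|/r = (8.99×10⁹ N·m²/C²)(7.40×10⁻⁹)(6.37×10⁻⁹)/(0.504) = 8.41×10⁻⁷ J.
v_min = √(2|U|/m) = √(2·8.41×10⁻⁷/0.0193) = 9.33×10⁻³ m/s.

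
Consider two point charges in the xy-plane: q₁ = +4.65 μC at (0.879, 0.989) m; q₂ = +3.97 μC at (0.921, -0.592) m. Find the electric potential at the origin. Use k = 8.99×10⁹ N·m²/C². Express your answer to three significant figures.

6.42×10⁴ V

The total potential is the scalar sum of each charge's contribution, V = Σ kqᵢ/rᵢ.
Distances from the field point to each charge: r₁ = 1.32 m, r₂ = 1.09 m.
V = k[(4.65×10⁻⁶)/(1.32) + (3.97×10⁻⁶)/(1.09)] = 6.42×10⁴ V.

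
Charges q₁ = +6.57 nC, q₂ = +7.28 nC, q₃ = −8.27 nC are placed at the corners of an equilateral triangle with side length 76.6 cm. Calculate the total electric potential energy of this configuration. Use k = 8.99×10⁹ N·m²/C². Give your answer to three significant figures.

The assembly work is the sum of pairwise potential energies, U = Σ_{i<j} kqᵢqⱼ/rᵢⱼ.
All three pair separations equal the side length, 0.766 m.
U = (5.61×10⁻⁷) + (-6.38×10⁻⁷) + (-7.07×10⁻⁷) = -7.83×10⁻⁷ J.

-7.83×10⁻⁷ J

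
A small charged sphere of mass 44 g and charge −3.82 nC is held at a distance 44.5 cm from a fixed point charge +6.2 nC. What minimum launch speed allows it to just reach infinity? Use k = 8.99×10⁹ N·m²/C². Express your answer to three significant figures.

To just escape, total mechanical energy must reach zero at infinity: ½mv²_min + U = 0, so ½mv²_min = −U = |kQq|/r.
|U| = |kQq|/r = (8.99×10⁹ N·m²/C²)(6.20×10⁻⁹)(3.82×10⁻⁹)/(0.445) = 4.78×10⁻⁷ J.
v_min = √(2|U|/m) = √(2·4.78×10⁻⁷/0.0440) = 4.66×10⁻³ m/s.

4.66×10⁻³ m/s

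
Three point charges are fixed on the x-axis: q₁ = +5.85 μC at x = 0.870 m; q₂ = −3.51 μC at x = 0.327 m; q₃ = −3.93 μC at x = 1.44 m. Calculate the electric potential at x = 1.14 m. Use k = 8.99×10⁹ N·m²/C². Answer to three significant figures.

Electric potential is a scalar, so the contributions from each charge add algebraically: V = Σ kqᵢ/rᵢ.
Distances from the field point to each charge: r₁ = 0.270 m, r₂ = 0.813 m, r₃ = 0.300 m.
V = k[(5.85×10⁻⁶)/(0.270) + (-3.51×10⁻⁶)/(0.813) + (-3.93×10⁻⁶)/(0.300)] = 3.82×10⁴ V.

3.82×10⁴ V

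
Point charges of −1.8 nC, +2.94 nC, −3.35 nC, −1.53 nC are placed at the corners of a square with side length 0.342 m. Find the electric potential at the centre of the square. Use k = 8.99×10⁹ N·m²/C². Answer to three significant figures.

The total potential is the scalar sum of each charge's contribution, V = Σ kqᵢ/rᵢ.
The distance from each corner to the centre is a√2/2 = 0.242 m.
V = k[(-1.80×10⁻⁹)/(0.242) + (2.94×10⁻⁹)/(0.242) + (-3.35×10⁻⁹)/(0.242) + (-1.53×10⁻⁹)/(0.242)] = -139 V.

-139 V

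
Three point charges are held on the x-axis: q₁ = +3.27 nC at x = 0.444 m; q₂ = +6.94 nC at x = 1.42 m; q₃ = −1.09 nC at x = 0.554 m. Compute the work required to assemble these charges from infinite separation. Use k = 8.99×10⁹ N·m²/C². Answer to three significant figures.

The assembly work is the sum of pairwise potential energies, U = Σ_{i<j} kqᵢqⱼ/rᵢⱼ.
Pair separations: r₁₂ = 0.976 m, r₁₃ = 0.110 m, r₂₃ = 0.866 m.
U = (2.09×10⁻⁷) + (-2.91×10⁻⁷) + (-7.85×10⁻⁸) = -1.61×10⁻⁷ J.

-1.61×10⁻⁷ J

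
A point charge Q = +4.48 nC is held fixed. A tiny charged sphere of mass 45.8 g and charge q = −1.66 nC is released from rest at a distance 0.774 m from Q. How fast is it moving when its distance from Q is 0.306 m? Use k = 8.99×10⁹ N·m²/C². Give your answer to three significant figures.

Only the electrostatic force acts, so mechanical energy is conserved: ½mv² = U₁ − U₂ = kQq(1/r₁ − 1/r₂).
U₁ − U₂ = (8.99×10⁹ N·m²/C²)(4.48×10⁻⁹ C)(-1.66×10⁻⁹ C)(1/0.774 − 1/0.306) = 1.32×10⁻⁷ J.
v = √(2·1.32×10⁻⁷/0.0458) = 2.40×10⁻³ m/s.

2.40×10⁻³ m/s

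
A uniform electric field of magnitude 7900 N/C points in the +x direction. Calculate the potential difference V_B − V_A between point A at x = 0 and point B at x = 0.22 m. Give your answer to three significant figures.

In a uniform field, potential decreases in the direction of E: V_B − V_A = −E·Δx.
V_B − V_A = −(7900 V/m)(0.220 m) = -1740 V.

-1740 V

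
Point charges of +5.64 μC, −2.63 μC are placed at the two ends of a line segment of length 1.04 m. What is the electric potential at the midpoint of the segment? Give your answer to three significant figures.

5.20×10⁴ V

The total potential is the scalar sum of each charge's contribution, V = Σ kqᵢ/rᵢ.
Each charge is 0.520 m from the midpoint.
V = k[(5.64×10⁻⁶)/(0.520) + (-2.63×10⁻⁶)/(0.520)] = 5.20×10⁴ V.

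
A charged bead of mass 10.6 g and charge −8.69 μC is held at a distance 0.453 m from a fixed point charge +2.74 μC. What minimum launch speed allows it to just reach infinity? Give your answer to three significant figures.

To just escape, total mechanical energy must reach zero at infinity: ½mv²_min + U = 0, so ½mv²_min = −U = |kQq|/r.
|U| = |kQq|/r = (8.99×10⁹ N·m²/C²)(2.74×10⁻⁶)(8.69×10⁻⁶)/(0.453) = 0.473 J.
v_min = √(2|U|/m) = √(2·0.473/0.0106) = 9.44 m/s.

9.44 m/s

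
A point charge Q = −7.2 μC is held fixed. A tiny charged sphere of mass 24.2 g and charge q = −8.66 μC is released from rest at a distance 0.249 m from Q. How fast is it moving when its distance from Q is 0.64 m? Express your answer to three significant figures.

Only the electrostatic force acts, so mechanical energy is conserved: ½mv² = U₁ − U₂ = kQq(1/r₁ − 1/r₂).
U₁ − U₂ = (8.99×10⁹ N·m²/C²)(-7.20×10⁻⁶ C)(-8.66×10⁻⁶ C)(1/0.249 − 1/0.640) = 1.38 J.
v = √(2·1.38/0.0242) = 10.7 m/s.

10.7 m/s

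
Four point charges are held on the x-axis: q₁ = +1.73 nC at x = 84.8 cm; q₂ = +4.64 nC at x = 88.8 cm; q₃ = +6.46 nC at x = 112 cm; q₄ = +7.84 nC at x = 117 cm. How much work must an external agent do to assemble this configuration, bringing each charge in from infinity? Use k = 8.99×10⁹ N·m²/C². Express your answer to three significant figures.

1.40×10⁻⁵ J

The assembly work is the sum of pairwise potential energies, U = Σ_{i<j} kqᵢqⱼ/rᵢⱼ.
Pair separations: r₁₂ = 0.0400 m, r₁₃ = 0.272 m, r₁₄ = 0.322 m, r₂₃ = 0.232 m, r₂₄ = 0.282 m, r₃₄ = 0.0500 m.
Summing all 6 pair terms gives U = 1.40×10⁻⁵ J.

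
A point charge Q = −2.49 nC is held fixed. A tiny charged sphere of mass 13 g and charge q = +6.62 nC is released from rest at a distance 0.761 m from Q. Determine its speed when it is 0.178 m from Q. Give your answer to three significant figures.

9.91×10⁻³ m/s

Only the electrostatic force acts, so mechanical energy is conserved: ½mv² = U₁ − U₂ = kQq(1/r₁ − 1/r₂).
U₁ − U₂ = (8.99×10⁹ N·m²/C²)(-2.49×10⁻⁹ C)(6.62×10⁻⁹ C)(1/0.761 − 1/0.178) = 6.38×10⁻⁷ J.
v = √(2·6.38×10⁻⁷/0.0130) = 9.91×10⁻³ m/s.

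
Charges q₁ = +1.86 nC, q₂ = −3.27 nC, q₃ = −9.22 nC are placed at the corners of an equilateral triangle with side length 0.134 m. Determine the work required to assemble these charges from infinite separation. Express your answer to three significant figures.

4.64×10⁻⁷ J

The work to assemble the configuration equals its total potential energy, U = Σ kqᵢqⱼ/rᵢⱼ over all pairs.
All three pair separations equal the side length, 0.134 m.
U = (-4.08×10⁻⁷) + (-1.15×10⁻⁶) + (2.02×10⁻⁶) = 4.64×10⁻⁷ J.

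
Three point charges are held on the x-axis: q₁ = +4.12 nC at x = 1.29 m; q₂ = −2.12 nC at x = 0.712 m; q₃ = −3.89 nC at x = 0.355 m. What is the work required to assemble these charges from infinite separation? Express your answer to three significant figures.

The work to assemble the configuration equals its total potential energy, U = Σ kqᵢqⱼ/rᵢⱼ over all pairs.
Pair separations: r₁₂ = 0.578 m, r₁₃ = 0.935 m, r₂₃ = 0.357 m.
U = (-1.36×10⁻⁷) + (-1.54×10⁻⁷) + (2.08×10⁻⁷) = -8.23×10⁻⁸ J.

-8.23×10⁻⁸ J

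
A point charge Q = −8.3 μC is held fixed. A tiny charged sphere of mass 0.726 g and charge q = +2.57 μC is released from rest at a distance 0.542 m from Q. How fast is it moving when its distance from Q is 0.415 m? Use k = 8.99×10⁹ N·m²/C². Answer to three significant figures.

Only the electrostatic force acts, so mechanical energy is conserved: ½mv² = U₁ − U₂ = kQq(1/r₁ − 1/r₂).
U₁ − U₂ = (8.99×10⁹ N·m²/C²)(-8.30×10⁻⁶ C)(2.57×10⁻⁶ C)(1/0.542 − 1/0.415) = 0.108 J.
v = √(2·0.108/7.26×10⁻⁴) = 17.3 m/s.

17.3 m/s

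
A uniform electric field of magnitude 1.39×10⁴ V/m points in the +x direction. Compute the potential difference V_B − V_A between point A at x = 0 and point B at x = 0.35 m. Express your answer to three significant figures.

In a uniform field, potential decreases in the direction of E: V_B − V_A = −E·Δx.
V_B − V_A = −(1.39×10⁴ V/m)(0.350 m) = -4860 V.

-4860 V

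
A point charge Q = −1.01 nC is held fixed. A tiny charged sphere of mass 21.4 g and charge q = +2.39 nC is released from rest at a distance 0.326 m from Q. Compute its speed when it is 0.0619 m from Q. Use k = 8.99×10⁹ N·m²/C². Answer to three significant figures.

5.15×10⁻³ m/s

Only the electrostatic force acts, so mechanical energy is conserved: ½mv² = U₁ − U₂ = kQq(1/r₁ − 1/r₂).
U₁ − U₂ = (8.99×10⁹ N·m²/C²)(-1.01×10⁻⁹ C)(2.39×10⁻⁹ C)(1/0.326 − 1/0.0619) = 2.84×10⁻⁷ J.
v = √(2·2.84×10⁻⁷/0.0214) = 5.15×10⁻³ m/s.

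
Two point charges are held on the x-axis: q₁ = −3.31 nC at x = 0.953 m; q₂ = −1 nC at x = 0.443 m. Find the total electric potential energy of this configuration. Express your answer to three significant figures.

5.83×10⁻⁸ J

The work to assemble the configuration equals its total potential energy, U = Σ kqᵢqⱼ/rᵢⱼ over all pairs.
Pair separations: r₁₂ = 0.510 m.
U = (5.83×10⁻⁸) = 5.83×10⁻⁸ J.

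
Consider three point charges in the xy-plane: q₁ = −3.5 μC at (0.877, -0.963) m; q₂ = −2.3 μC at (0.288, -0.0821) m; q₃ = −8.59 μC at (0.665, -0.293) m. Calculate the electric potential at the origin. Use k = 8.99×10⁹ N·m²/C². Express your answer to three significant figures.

The total potential is the scalar sum of each charge's contribution, V = Σ kqᵢ/rᵢ.
Distances from the field point to each charge: r₁ = 1.30 m, r₂ = 0.299 m, r₃ = 0.727 m.
V = k[(-3.50×10⁻⁶)/(1.30) + (-2.30×10⁻⁶)/(0.299) + (-8.59×10⁻⁶)/(0.727)] = -1.99×10⁵ V.

-1.99×10⁵ V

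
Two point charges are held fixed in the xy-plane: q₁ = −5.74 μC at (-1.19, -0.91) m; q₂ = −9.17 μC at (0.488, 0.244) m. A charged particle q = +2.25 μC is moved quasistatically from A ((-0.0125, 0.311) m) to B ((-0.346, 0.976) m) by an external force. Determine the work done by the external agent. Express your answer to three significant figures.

0.212 J

For quasistatic motion the external work equals the change in potential energy: W_ext = qΔV = q(V_B − V_A).
At A: distances to the source charges are 1.70 m, 0.505 m; V_A = Σ kqᵢ/rᵢ = -1.94×10⁵ V.
At B: distances to the source charges are 2.07 m, 1.11 m; V_B = Σ kqᵢ/rᵢ = -9.93×10⁴ V.
ΔV = V_B − V_A = 9.44×10⁴ V.
W_ext = qΔV = (2.25×10⁻⁶ C)(9.44×10⁴ V) = 0.212 J.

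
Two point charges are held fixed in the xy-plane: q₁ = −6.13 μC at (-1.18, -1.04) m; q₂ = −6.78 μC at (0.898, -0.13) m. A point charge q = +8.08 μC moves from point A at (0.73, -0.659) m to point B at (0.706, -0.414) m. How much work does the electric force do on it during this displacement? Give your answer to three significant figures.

0.545 J

The work done by the electric force is W_field = −ΔU = −q(V_B − V_A) = q(V_A − V_B).
At A: distances to the source charges are 1.95 m, 0.555 m; V_A = Σ kqᵢ/rᵢ = -1.38×10⁵ V.
At B: distances to the source charges are 1.99 m, 0.343 m; V_B = Σ kqᵢ/rᵢ = -2.06×10⁵ V.
ΔV = V_B − V_A = -6.74×10⁴ V.
W_field = −qΔV = −(8.08×10⁻⁶ C)(-6.74×10⁴ V) = 0.545 J.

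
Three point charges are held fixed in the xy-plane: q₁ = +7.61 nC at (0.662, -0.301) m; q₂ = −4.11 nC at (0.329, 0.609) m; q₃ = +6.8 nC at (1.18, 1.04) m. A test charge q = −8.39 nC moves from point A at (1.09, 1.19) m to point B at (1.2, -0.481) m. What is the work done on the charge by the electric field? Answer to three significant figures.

-1.85×10⁻⁶ J

The work done by the electric force is W_field = −ΔU = −q(V_B − V_A) = q(V_A − V_B).
At A: distances to the source charges are 1.55 m, 0.957 m, 0.175 m; V_A = Σ kqᵢ/rᵢ = 355 V.
At B: distances to the source charges are 0.567 m, 1.40 m, 1.52 m; V_B = Σ kqᵢ/rᵢ = 134 V.
ΔV = V_B − V_A = -221 V.
W_field = −qΔV = −(-8.39×10⁻⁹ C)(-221 V) = -1.85×10⁻⁶ J.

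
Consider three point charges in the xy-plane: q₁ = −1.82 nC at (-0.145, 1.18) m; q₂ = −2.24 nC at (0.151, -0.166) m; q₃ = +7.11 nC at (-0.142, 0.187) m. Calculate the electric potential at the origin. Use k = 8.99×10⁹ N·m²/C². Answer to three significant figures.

The total potential is the scalar sum of each charge's contribution, V = Σ kqᵢ/rᵢ.
Distances from the field point to each charge: r₁ = 1.19 m, r₂ = 0.224 m, r₃ = 0.235 m.
V = k[(-1.82×10⁻⁹)/(1.19) + (-2.24×10⁻⁹)/(0.224) + (7.11×10⁻⁹)/(0.235)] = 169 V.

169 V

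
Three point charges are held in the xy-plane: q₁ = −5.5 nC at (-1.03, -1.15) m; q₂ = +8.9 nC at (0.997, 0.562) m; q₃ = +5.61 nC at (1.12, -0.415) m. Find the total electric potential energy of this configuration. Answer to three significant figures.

The work to assemble the configuration equals its total potential energy, U = Σ kqᵢqⱼ/rᵢⱼ over all pairs.
Pair separations: r₁₂ = 2.65 m, r₁₃ = 2.27 m, r₂₃ = 0.985 m.
U = (-1.66×10⁻⁷) + (-1.22×10⁻⁷) + (4.56×10⁻⁷) = 1.68×10⁻⁷ J.

1.68×10⁻⁷ J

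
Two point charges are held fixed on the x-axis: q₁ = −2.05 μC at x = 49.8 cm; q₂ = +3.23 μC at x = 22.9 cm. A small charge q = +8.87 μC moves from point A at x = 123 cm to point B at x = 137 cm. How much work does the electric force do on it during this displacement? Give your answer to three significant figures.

The work done by the electric force is W_field = −ΔU = −q(V_B − V_A) = q(V_A − V_B).
At A: distances to the source charges are 0.732 m, 1.00 m; V_A = Σ kqᵢ/rᵢ = 3830 V.
At B: distances to the source charges are 0.872 m, 1.14 m; V_B = Σ kqᵢ/rᵢ = 4310 V.
ΔV = V_B − V_A = 483 V.
W_field = −qΔV = −(8.87×10⁻⁶ C)(483 V) = -4.28×10⁻³ J.

-4.28×10⁻³ J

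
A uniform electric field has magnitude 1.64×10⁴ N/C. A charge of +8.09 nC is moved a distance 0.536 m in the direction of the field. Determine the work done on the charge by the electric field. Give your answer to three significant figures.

The potential change for a displacement 0.536 m in the direction of the field is ΔV = −Ed = -8790 V.
W_field = −qΔV = 7.11×10⁻⁵ J.

7.11×10⁻⁵ J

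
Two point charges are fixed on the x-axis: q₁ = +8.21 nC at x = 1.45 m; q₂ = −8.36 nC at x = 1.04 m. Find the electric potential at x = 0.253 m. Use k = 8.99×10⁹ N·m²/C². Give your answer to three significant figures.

Electric potential is a scalar, so the contributions from each charge add algebraically: V = Σ kqᵢ/rᵢ.
Distances from the field point to each charge: r₁ = 1.20 m, r₂ = 0.787 m.
V = k[(8.21×10⁻⁹)/(1.20) + (-8.36×10⁻⁹)/(0.787)] = -33.8 V.

-33.8 V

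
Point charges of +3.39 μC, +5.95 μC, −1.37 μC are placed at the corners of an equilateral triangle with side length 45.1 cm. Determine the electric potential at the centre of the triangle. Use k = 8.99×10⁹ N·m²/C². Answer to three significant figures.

2.75×10⁵ V

The total potential is the scalar sum of each charge's contribution, V = Σ kqᵢ/rᵢ.
The distance from each vertex to the centroid is a/√3 = 0.260 m.
V = k[(3.39×10⁻⁶)/(0.260) + (5.95×10⁻⁶)/(0.260) + (-1.37×10⁻⁶)/(0.260)] = 2.75×10⁵ V.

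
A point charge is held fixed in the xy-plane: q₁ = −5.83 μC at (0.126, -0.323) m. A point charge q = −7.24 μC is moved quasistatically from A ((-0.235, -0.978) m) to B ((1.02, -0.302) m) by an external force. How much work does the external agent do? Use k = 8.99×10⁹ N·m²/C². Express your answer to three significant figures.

-0.0830 J

For quasistatic motion the external work equals the change in potential energy: W_ext = qΔV = q(V_B − V_A).
At A: distance to the source charge is 0.748 m; V_A = kq₁/r = -7.01×10⁴ V.
At B: distance to the source charge is 0.894 m; V_B = kq₁/r = -5.86×10⁴ V.
ΔV = V_B − V_A = 1.15×10⁴ V.
W_ext = qΔV = (-7.24×10⁻⁶ C)(1.15×10⁴ V) = -0.0830 J.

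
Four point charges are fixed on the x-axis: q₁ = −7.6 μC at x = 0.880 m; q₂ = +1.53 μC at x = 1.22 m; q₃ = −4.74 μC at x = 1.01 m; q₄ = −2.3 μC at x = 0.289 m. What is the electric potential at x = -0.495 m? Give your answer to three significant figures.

The total potential is the scalar sum of each charge's contribution, V = Σ kqᵢ/rᵢ.
Distances from the field point to each charge: r₁ = 1.38 m, r₂ = 1.71 m, r₃ = 1.50 m, r₄ = 0.784 m.
V = k[(-7.60×10⁻⁶)/(1.38) + (1.53×10⁻⁶)/(1.71) + (-4.74×10⁻⁶)/(1.50) + (-2.30×10⁻⁶)/(0.784)] = -9.64×10⁴ V.

-9.64×10⁴ V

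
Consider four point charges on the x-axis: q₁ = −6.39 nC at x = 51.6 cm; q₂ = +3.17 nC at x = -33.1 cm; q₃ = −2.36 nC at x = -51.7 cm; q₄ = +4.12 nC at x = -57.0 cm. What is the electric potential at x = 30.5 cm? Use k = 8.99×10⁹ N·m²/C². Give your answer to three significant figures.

-211 V

Electric potential is a scalar, so the contributions from each charge add algebraically: V = Σ kqᵢ/rᵢ.
Distances from the field point to each charge: r₁ = 0.211 m, r₂ = 0.636 m, r₃ = 0.822 m, r₄ = 0.875 m.
V = k[(-6.39×10⁻⁹)/(0.211) + (3.17×10⁻⁹)/(0.636) + (-2.36×10⁻⁹)/(0.822) + (4.12×10⁻⁹)/(0.875)] = -211 V.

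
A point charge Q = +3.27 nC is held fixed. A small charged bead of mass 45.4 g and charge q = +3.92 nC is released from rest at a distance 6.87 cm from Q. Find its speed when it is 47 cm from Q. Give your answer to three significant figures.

7.94×10⁻³ m/s

Only the electrostatic force acts, so mechanical energy is conserved: ½mv² = U₁ − U₂ = kQq(1/r₁ − 1/r₂).
U₁ − U₂ = (8.99×10⁹ N·m²/C²)(3.27×10⁻⁹ C)(3.92×10⁻⁹ C)(1/0.0687 − 1/0.470) = 1.43×10⁻⁶ J.
v = √(2·1.43×10⁻⁶/0.0454) = 7.94×10⁻³ m/s.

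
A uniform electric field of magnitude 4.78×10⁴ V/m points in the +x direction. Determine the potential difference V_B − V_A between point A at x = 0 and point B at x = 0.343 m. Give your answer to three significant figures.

-1.64×10⁴ V

In a uniform field, potential decreases in the direction of E: V_B − V_A = −E·Δx.
V_B − V_A = −(4.78×10⁴ V/m)(0.343 m) = -1.64×10⁴ V.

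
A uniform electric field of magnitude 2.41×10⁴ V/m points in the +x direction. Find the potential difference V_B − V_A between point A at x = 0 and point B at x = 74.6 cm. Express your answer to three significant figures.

In a uniform field, potential decreases in the direction of E: V_B − V_A = −E·Δx.
V_B − V_A = −(2.41×10⁴ V/m)(0.746 m) = -1.80×10⁴ V.

-1.80×10⁴ V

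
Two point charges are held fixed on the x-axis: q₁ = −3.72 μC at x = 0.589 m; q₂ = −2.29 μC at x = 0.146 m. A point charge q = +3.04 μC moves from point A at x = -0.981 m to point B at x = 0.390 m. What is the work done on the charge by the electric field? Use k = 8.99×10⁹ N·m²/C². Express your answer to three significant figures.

0.647 J

The work done by the electric force is W_field = −ΔU = −q(V_B − V_A) = q(V_A − V_B).
At A: distances to the source charges are 1.57 m, 1.13 m; V_A = Σ kqᵢ/rᵢ = -3.96×10⁴ V.
At B: distances to the source charges are 0.199 m, 0.244 m; V_B = Σ kqᵢ/rᵢ = -2.52×10⁵ V.
ΔV = V_B − V_A = -2.13×10⁵ V.
W_field = −qΔV = −(3.04×10⁻⁶ C)(-2.13×10⁵ V) = 0.647 J.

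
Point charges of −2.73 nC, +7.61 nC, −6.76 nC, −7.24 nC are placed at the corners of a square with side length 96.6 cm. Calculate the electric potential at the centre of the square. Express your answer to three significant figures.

-120 V

Electric potential is a scalar, so the contributions from each charge add algebraically: V = Σ kqᵢ/rᵢ.
The distance from each corner to the centre is a√2/2 = 0.683 m.
V = k[(-2.73×10⁻⁹)/(0.683) + (7.61×10⁻⁹)/(0.683) + (-6.76×10⁻⁹)/(0.683) + (-7.24×10⁻⁹)/(0.683)] = -120 V.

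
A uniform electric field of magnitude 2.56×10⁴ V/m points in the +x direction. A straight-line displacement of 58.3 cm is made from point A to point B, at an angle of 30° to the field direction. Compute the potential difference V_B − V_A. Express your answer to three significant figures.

Only the component of displacement along E changes the potential: ΔV = −E·d·cosθ.
ΔV = −(2.56×10⁴ V/m)(0.583 m)cos30° = -1.29×10⁴ V.

-1.29×10⁴ V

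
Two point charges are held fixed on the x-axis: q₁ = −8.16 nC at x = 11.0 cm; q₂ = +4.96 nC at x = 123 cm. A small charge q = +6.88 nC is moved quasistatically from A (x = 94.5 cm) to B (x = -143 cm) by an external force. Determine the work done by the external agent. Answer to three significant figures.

-6.84×10⁻⁷ J

For quasistatic motion the external work equals the change in potential energy: W_ext = qΔV = q(V_B − V_A).
At A: distances to the source charges are 0.835 m, 0.285 m; V_A = Σ kqᵢ/rᵢ = 68.6 V.
At B: distances to the source charges are 1.54 m, 2.66 m; V_B = Σ kqᵢ/rᵢ = -30.9 V.
ΔV = V_B − V_A = -99.5 V.
W_ext = qΔV = (6.88×10⁻⁹ C)(-99.5 V) = -6.84×10⁻⁷ J.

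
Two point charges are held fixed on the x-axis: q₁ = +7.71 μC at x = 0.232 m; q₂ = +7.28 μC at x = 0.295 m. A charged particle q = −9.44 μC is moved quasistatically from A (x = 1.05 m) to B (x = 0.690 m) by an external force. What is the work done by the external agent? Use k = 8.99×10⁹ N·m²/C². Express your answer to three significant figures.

For quasistatic motion the external work equals the change in potential energy: W_ext = qΔV = q(V_B − V_A).
At A: distances to the source charges are 0.818 m, 0.755 m; V_A = Σ kqᵢ/rᵢ = 1.71×10⁵ V.
At B: distances to the source charges are 0.458 m, 0.395 m; V_B = Σ kqᵢ/rᵢ = 3.17×10⁵ V.
ΔV = V_B − V_A = 1.46×10⁵ V.
W_ext = qΔV = (-9.44×10⁻⁶ C)(1.46×10⁵ V) = -1.37 J.

-1.37 J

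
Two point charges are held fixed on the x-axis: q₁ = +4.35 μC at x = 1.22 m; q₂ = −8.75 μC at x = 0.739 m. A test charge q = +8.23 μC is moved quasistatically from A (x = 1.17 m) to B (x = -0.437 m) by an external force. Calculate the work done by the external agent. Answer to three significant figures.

-5.29 J

For quasistatic motion the external work equals the change in potential energy: W_ext = qΔV = q(V_B − V_A).
At A: distances to the source charges are 0.0500 m, 0.431 m; V_A = Σ kqᵢ/rᵢ = 6.00×10⁵ V.
At B: distances to the source charges are 1.66 m, 1.18 m; V_B = Σ kqᵢ/rᵢ = -4.33×10⁴ V.
ΔV = V_B − V_A = -6.43×10⁵ V.
W_ext = qΔV = (8.23×10⁻⁶ C)(-6.43×10⁵ V) = -5.29 J.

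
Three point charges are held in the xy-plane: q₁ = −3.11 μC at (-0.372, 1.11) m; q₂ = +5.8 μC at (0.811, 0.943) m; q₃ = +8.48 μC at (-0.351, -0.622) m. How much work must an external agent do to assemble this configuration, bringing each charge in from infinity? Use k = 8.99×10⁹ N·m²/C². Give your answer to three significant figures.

-0.0458 J

The assembly work is the sum of pairwise potential energies, U = Σ_{i<j} kqᵢqⱼ/rᵢⱼ.
Pair separations: r₁₂ = 1.19 m, r₁₃ = 1.73 m, r₂₃ = 1.95 m.
U = (-0.136) + (-0.137) + (0.227) = -0.0458 J.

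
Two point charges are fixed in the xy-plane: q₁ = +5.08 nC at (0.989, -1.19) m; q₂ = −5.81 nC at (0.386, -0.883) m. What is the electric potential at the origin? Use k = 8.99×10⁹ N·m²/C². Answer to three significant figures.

-24.7 V

The total potential is the scalar sum of each charge's contribution, V = Σ kqᵢ/rᵢ.
Distances from the field point to each charge: r₁ = 1.55 m, r₂ = 0.964 m.
V = k[(5.08×10⁻⁹)/(1.55) + (-5.81×10⁻⁹)/(0.964)] = -24.7 V.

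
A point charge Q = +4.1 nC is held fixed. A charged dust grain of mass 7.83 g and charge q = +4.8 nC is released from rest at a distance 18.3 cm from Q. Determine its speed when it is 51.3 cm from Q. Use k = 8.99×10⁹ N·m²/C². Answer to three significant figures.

Only the electrostatic force acts, so mechanical energy is conserved: ½mv² = U₁ − U₂ = kQq(1/r₁ − 1/r₂).
U₁ − U₂ = (8.99×10⁹ N·m²/C²)(4.10×10⁻⁹ C)(4.80×10⁻⁹ C)(1/0.183 − 1/0.513) = 6.22×10⁻⁷ J.
v = √(2·6.22×10⁻⁷/7.83×10⁻³) = 0.0126 m/s.

0.0126 m/s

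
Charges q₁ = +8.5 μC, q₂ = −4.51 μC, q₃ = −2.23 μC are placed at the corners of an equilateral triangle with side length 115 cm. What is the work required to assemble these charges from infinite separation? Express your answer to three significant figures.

The work to assemble the configuration equals its total potential energy, U = Σ kqᵢqⱼ/rᵢⱼ over all pairs.
All three pair separations equal the side length, 1.15 m.
U = (-0.300) + (-0.148) + (0.0786) = -0.369 J.

-0.369 J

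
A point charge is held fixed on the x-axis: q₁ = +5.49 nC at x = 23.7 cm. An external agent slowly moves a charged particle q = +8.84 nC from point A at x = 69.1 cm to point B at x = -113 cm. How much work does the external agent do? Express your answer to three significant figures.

For quasistatic motion the external work equals the change in potential energy: W_ext = qΔV = q(V_B − V_A).
At A: distance to the source charge is 0.454 m; V_A = kq₁/r = 109 V.
At B: distance to the source charge is 1.37 m; V_B = kq₁/r = 36.1 V.
ΔV = V_B − V_A = -72.6 V.
W_ext = qΔV = (8.84×10⁻⁹ C)(-72.6 V) = -6.42×10⁻⁷ J.

-6.42×10⁻⁷ J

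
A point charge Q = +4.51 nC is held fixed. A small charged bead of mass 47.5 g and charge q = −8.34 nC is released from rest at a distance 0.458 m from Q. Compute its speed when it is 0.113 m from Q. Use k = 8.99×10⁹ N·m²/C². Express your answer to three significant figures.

9.74×10⁻³ m/s

Only the electrostatic force acts, so mechanical energy is conserved: ½mv² = U₁ − U₂ = kQq(1/r₁ − 1/r₂).
U₁ − U₂ = (8.99×10⁹ N·m²/C²)(4.51×10⁻⁹ C)(-8.34×10⁻⁹ C)(1/0.458 − 1/0.113) = 2.25×10⁻⁶ J.
v = √(2·2.25×10⁻⁶/0.0475) = 9.74×10⁻³ m/s.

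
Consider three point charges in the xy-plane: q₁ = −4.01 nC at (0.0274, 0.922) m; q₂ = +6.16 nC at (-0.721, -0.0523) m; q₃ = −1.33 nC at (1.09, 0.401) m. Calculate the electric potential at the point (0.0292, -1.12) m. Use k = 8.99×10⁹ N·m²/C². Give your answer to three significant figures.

The total potential is the scalar sum of each charge's contribution, V = Σ kqᵢ/rᵢ.
Distances from the field point to each charge: r₁ = 2.04 m, r₂ = 1.30 m, r₃ = 1.85 m.
V = k[(-4.01×10⁻⁹)/(2.04) + (6.16×10⁻⁹)/(1.30) + (-1.33×10⁻⁹)/(1.85)] = 18.3 V.

18.3 V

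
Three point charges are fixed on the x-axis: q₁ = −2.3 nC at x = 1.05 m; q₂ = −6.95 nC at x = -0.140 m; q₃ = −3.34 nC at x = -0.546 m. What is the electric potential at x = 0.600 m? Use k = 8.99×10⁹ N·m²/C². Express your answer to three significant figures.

Electric potential is a scalar, so the contributions from each charge add algebraically: V = Σ kqᵢ/rᵢ.
Distances from the field point to each charge: r₁ = 0.450 m, r₂ = 0.740 m, r₃ = 1.15 m.
V = k[(-2.30×10⁻⁹)/(0.450) + (-6.95×10⁻⁹)/(0.740) + (-3.34×10⁻⁹)/(1.15)] = -157 V.

-157 V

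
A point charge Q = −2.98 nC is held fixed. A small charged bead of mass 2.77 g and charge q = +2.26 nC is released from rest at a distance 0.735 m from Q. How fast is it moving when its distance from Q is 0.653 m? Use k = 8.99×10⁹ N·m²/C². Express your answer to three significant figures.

Only the electrostatic force acts, so mechanical energy is conserved: ½mv² = U₁ − U₂ = kQq(1/r₁ − 1/r₂).
U₁ − U₂ = (8.99×10⁹ N·m²/C²)(-2.98×10⁻⁹ C)(2.26×10⁻⁹ C)(1/0.735 − 1/0.653) = 1.03×10⁻⁸ J.
v = √(2·1.03×10⁻⁸/2.77×10⁻³) = 2.73×10⁻³ m/s.

2.73×10⁻³ m/s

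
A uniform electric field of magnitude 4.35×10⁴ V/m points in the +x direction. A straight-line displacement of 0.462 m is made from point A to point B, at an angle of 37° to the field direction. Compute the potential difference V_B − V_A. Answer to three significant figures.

-1.61×10⁴ V

Only the component of displacement along E changes the potential: ΔV = −E·d·cosθ.
ΔV = −(4.35×10⁴ V/m)(0.462 m)cos37° = -1.61×10⁴ V.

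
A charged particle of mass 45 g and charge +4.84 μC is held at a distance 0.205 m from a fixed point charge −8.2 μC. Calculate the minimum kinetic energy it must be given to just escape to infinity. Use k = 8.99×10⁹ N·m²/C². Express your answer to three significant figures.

To just escape, total mechanical energy must reach zero at infinity: ½mv²_min + U = 0, so ½mv²_min = −U = |kQq|/r.
|U| = |kQq|/r = (8.99×10⁹ N·m²/C²)(8.20×10⁻⁶)(4.84×10⁻⁶)/(0.205) = 1.74 J.

1.74 J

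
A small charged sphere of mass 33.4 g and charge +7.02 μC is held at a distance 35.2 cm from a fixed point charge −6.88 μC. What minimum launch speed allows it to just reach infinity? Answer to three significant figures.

To just escape, total mechanical energy must reach zero at infinity: ½mv²_min + U = 0, so ½mv²_min = −U = |kQq|/r.
|U| = |kQq|/r = (8.99×10⁹ N·m²/C²)(6.88×10⁻⁶)(7.02×10⁻⁶)/(0.352) = 1.23 J.
v_min = √(2|U|/m) = √(2·1.23/0.0334) = 8.59 m/s.

8.59 m/s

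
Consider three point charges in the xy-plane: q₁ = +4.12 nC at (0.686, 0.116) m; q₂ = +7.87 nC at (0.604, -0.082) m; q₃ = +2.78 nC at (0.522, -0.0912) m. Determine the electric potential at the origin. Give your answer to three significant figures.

Electric potential is a scalar, so the contributions from each charge add algebraically: V = Σ kqᵢ/rᵢ.
Distances from the field point to each charge: r₁ = 0.696 m, r₂ = 0.610 m, r₃ = 0.530 m.
V = k[(4.12×10⁻⁹)/(0.696) + (7.87×10⁻⁹)/(0.610) + (2.78×10⁻⁹)/(0.530)] = 216 V.

216 V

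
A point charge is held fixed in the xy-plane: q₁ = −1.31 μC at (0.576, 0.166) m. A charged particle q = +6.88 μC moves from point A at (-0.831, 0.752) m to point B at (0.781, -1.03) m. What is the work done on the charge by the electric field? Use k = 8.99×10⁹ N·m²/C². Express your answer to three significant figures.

The work done by the electric force is W_field = −ΔU = −q(V_B − V_A) = q(V_A − V_B).
At A: distance to the source charge is 1.52 m; V_A = kq₁/r = -7730 V.
At B: distance to the source charge is 1.21 m; V_B = kq₁/r = -9710 V.
ΔV = V_B − V_A = -1980 V.
W_field = −qΔV = −(6.88×10⁻⁶ C)(-1980 V) = 0.0136 J.

0.0136 J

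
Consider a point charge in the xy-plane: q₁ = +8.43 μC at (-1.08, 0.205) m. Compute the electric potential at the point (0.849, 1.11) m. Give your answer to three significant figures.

3.56×10⁴ V

The total potential is the scalar sum of each charge's contribution, V = Σ kqᵢ/rᵢ.
Distances from the field point to each charge: r₁ = 2.13 m.
V = k[(8.43×10⁻⁶)/(2.13)] = 3.56×10⁴ V.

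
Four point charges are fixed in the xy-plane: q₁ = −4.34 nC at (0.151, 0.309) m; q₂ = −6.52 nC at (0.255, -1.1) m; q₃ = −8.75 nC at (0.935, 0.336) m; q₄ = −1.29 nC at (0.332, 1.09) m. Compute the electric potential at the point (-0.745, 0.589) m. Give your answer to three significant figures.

Electric potential is a scalar, so the contributions from each charge add algebraically: V = Σ kqᵢ/rᵢ.
Distances from the field point to each charge: r₁ = 0.939 m, r₂ = 1.96 m, r₃ = 1.70 m, r₄ = 1.19 m.
V = k[(-4.34×10⁻⁹)/(0.939) + (-6.52×10⁻⁹)/(1.96) + (-8.75×10⁻⁹)/(1.70) + (-1.29×10⁻⁹)/(1.19)] = -127 V.

-127 V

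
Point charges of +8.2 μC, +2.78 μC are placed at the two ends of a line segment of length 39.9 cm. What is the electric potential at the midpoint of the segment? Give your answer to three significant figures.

The total potential is the scalar sum of each charge's contribution, V = Σ kqᵢ/rᵢ.
Each charge is 0.199 m from the midpoint.
V = k[(8.20×10⁻⁶)/(0.199) + (2.78×10⁻⁶)/(0.199)] = 4.95×10⁵ V.

4.95×10⁵ V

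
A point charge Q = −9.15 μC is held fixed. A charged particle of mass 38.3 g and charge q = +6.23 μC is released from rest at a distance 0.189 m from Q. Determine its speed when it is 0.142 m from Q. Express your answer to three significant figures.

Only the electrostatic force acts, so mechanical energy is conserved: ½mv² = U₁ − U₂ = kQq(1/r₁ − 1/r₂).
U₁ − U₂ = (8.99×10⁹ N·m²/C²)(-9.15×10⁻⁶ C)(6.23×10⁻⁶ C)(1/0.189 − 1/0.142) = 0.897 J.
v = √(2·0.897/0.0383) = 6.85 m/s.

6.85 m/s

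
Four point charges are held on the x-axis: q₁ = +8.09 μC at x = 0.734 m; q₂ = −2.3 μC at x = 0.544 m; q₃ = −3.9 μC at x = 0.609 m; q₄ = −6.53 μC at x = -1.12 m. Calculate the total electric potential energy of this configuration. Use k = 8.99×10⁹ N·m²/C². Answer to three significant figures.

-1.95 J

The assembly work is the sum of pairwise potential energies, U = Σ_{i<j} kqᵢqⱼ/rᵢⱼ.
Pair separations: r₁₂ = 0.190 m, r₁₃ = 0.125 m, r₁₄ = 1.85 m, r₂₃ = 0.0650 m, r₂₄ = 1.66 m, r₃₄ = 1.73 m.
Summing all 6 pair terms gives U = -1.95 J.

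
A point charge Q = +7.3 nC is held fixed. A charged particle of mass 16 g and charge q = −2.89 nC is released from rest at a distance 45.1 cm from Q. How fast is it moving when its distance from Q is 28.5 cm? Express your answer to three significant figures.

Only the electrostatic force acts, so mechanical energy is conserved: ½mv² = U₁ − U₂ = kQq(1/r₁ − 1/r₂).
U₁ − U₂ = (8.99×10⁹ N·m²/C²)(7.30×10⁻⁹ C)(-2.89×10⁻⁹ C)(1/0.451 − 1/0.285) = 2.45×10⁻⁷ J.
v = √(2·2.45×10⁻⁷/0.0160) = 5.53×10⁻³ m/s.

5.53×10⁻³ m/s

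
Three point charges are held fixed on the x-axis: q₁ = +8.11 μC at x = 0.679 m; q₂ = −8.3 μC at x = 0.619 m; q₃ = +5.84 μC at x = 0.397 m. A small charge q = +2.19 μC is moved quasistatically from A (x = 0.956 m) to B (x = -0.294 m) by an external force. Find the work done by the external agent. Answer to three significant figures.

For quasistatic motion the external work equals the change in potential energy: W_ext = qΔV = q(V_B − V_A).
At A: distances to the source charges are 0.277 m, 0.337 m, 0.559 m; V_A = Σ kqᵢ/rᵢ = 1.36×10⁵ V.
At B: distances to the source charges are 0.973 m, 0.913 m, 0.691 m; V_B = Σ kqᵢ/rᵢ = 6.92×10⁴ V.
ΔV = V_B − V_A = -6.65×10⁴ V.
W_ext = qΔV = (2.19×10⁻⁶ C)(-6.65×10⁴ V) = -0.146 J.

-0.146 J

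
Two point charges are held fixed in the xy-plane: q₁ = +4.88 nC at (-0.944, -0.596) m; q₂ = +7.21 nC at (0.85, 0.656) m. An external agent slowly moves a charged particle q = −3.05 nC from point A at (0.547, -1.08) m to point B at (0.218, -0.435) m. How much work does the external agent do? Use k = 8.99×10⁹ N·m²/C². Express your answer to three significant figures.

-7.33×10⁻⁸ J

For quasistatic motion the external work equals the change in potential energy: W_ext = qΔV = q(V_B − V_A).
At A: distances to the source charges are 1.57 m, 1.76 m; V_A = Σ kqᵢ/rᵢ = 64.8 V.
At B: distances to the source charges are 1.17 m, 1.26 m; V_B = Σ kqᵢ/rᵢ = 88.8 V.
ΔV = V_B − V_A = 24.0 V.
W_ext = qΔV = (-3.05×10⁻⁹ C)(24.0 V) = -7.33×10⁻⁸ J.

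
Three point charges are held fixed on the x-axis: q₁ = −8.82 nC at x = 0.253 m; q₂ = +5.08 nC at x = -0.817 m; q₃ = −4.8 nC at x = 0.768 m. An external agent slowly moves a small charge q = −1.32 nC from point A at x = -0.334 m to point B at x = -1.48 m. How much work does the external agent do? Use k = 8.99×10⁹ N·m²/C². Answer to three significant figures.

For quasistatic motion the external work equals the change in potential energy: W_ext = qΔV = q(V_B − V_A).
At A: distances to the source charges are 0.587 m, 0.483 m, 1.10 m; V_A = Σ kqᵢ/rᵢ = -79.7 V.
At B: distances to the source charges are 1.73 m, 0.663 m, 2.25 m; V_B = Σ kqᵢ/rᵢ = 3.93 V.
ΔV = V_B − V_A = 83.6 V.
W_ext = qΔV = (-1.32×10⁻⁹ C)(83.6 V) = -1.10×10⁻⁷ J.

-1.10×10⁻⁷ J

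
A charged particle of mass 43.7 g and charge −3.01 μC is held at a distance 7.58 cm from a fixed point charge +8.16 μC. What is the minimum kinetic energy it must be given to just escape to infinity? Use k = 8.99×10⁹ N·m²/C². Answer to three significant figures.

To just escape, total mechanical energy must reach zero at infinity: ½mv²_min + U = 0, so ½mv²_min = −U = |kQq|/r.
|U| = |kQq|/r = (8.99×10⁹ N·m²/C²)(8.16×10⁻⁶)(3.01×10⁻⁶)/(0.0758) = 2.91 J.

2.91 J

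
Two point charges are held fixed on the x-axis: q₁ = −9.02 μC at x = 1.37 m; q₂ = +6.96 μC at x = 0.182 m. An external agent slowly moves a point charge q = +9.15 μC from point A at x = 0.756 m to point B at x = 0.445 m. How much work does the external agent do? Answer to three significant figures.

For quasistatic motion the external work equals the change in potential energy: W_ext = qΔV = q(V_B − V_A).
At A: distances to the source charges are 0.614 m, 0.574 m; V_A = Σ kqᵢ/rᵢ = -2.31×10⁴ V.
At B: distances to the source charges are 0.925 m, 0.263 m; V_B = Σ kqᵢ/rᵢ = 1.50×10⁵ V.
ΔV = V_B − V_A = 1.73×10⁵ V.
W_ext = qΔV = (9.15×10⁻⁶ C)(1.73×10⁵ V) = 1.59 J.

1.59 J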